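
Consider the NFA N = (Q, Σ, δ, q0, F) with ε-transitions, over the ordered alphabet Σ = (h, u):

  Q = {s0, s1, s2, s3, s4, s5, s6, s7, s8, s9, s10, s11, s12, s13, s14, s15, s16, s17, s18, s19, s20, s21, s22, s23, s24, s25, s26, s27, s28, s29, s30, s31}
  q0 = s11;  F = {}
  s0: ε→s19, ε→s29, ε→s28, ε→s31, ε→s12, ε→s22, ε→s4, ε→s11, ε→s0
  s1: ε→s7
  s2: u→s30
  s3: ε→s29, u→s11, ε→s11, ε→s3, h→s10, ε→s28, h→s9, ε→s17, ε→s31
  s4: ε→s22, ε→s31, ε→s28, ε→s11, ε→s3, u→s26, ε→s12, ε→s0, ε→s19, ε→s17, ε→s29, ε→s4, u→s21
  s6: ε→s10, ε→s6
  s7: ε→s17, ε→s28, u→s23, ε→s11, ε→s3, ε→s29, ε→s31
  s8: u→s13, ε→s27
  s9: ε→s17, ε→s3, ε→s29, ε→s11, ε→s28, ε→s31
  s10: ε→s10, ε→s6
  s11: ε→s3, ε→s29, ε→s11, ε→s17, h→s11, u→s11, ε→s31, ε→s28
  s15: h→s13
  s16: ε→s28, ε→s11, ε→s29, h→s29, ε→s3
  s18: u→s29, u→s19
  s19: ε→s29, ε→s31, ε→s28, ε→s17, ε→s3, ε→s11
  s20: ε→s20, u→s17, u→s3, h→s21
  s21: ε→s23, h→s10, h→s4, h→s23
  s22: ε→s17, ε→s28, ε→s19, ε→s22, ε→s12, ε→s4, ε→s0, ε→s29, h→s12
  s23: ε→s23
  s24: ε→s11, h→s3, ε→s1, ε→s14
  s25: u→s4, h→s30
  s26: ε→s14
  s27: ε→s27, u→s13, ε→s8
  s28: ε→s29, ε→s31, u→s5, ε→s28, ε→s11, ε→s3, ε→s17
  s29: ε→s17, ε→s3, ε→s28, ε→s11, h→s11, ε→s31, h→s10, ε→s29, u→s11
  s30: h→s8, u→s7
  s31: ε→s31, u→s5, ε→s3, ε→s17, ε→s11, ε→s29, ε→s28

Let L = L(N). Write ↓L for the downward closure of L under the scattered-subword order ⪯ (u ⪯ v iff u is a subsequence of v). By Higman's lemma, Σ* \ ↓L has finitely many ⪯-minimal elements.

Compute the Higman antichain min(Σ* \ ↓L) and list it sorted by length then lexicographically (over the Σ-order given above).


|Q|=32, |F|=0, |δ|=127 (95 ε).
min D↑ (1 st, q0=0, F={0}): 0:h→0,u→0 [Hopcroft].
ε ∈ L(D↑) ⇒ ↓L = ∅.

Antichain: [ε].


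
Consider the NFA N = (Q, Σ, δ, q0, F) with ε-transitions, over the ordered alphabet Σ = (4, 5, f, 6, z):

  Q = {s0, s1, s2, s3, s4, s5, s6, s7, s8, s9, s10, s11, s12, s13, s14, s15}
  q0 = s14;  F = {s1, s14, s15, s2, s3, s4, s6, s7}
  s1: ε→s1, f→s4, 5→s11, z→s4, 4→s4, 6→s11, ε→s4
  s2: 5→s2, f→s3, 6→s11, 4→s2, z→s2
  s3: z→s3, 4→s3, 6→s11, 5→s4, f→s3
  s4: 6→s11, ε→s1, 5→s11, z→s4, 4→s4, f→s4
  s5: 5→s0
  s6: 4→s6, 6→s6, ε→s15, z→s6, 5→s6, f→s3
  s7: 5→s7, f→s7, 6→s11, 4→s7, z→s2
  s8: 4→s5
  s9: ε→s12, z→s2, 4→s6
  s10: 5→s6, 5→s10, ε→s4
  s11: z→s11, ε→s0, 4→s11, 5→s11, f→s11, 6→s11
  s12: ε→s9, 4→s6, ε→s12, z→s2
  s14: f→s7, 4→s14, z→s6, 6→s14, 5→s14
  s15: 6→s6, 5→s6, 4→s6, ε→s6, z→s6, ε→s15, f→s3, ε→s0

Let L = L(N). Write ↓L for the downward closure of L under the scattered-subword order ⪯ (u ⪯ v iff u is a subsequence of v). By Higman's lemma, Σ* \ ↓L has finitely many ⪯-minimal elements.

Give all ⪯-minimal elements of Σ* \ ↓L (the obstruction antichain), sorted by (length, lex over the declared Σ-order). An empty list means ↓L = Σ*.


|Q|=16, |F|=8, |δ|=65 (12 ε).
min D↑ (7 st, q0=0, F={3}): 0:4→0,5→0,f→1,6→0,z→2 1:4→1,5→1,f→1,6→3,z→4 2:4→2,5→2,f→5,6→2,z→2 3:4→3,5→3,f→3,6→3,z→3 4:4→4,5→4,f→5,6→3,z→4 5:4→5,5→6,f→5,6→3,z→5 6:4→6,5→3,f→6,6→3,z→6 (ε-aug+det+¬).
'f6': N↓-sim [10, 7, 2] end={s0,s11} — reject; 2/2 deletions ∈↓L.
'zf55': run [10, 8, 5, 4, 2] end={s0,s11} rej; 4/4 single-dels accept.
2 obstructions.

Antichain: [f6, zf55].


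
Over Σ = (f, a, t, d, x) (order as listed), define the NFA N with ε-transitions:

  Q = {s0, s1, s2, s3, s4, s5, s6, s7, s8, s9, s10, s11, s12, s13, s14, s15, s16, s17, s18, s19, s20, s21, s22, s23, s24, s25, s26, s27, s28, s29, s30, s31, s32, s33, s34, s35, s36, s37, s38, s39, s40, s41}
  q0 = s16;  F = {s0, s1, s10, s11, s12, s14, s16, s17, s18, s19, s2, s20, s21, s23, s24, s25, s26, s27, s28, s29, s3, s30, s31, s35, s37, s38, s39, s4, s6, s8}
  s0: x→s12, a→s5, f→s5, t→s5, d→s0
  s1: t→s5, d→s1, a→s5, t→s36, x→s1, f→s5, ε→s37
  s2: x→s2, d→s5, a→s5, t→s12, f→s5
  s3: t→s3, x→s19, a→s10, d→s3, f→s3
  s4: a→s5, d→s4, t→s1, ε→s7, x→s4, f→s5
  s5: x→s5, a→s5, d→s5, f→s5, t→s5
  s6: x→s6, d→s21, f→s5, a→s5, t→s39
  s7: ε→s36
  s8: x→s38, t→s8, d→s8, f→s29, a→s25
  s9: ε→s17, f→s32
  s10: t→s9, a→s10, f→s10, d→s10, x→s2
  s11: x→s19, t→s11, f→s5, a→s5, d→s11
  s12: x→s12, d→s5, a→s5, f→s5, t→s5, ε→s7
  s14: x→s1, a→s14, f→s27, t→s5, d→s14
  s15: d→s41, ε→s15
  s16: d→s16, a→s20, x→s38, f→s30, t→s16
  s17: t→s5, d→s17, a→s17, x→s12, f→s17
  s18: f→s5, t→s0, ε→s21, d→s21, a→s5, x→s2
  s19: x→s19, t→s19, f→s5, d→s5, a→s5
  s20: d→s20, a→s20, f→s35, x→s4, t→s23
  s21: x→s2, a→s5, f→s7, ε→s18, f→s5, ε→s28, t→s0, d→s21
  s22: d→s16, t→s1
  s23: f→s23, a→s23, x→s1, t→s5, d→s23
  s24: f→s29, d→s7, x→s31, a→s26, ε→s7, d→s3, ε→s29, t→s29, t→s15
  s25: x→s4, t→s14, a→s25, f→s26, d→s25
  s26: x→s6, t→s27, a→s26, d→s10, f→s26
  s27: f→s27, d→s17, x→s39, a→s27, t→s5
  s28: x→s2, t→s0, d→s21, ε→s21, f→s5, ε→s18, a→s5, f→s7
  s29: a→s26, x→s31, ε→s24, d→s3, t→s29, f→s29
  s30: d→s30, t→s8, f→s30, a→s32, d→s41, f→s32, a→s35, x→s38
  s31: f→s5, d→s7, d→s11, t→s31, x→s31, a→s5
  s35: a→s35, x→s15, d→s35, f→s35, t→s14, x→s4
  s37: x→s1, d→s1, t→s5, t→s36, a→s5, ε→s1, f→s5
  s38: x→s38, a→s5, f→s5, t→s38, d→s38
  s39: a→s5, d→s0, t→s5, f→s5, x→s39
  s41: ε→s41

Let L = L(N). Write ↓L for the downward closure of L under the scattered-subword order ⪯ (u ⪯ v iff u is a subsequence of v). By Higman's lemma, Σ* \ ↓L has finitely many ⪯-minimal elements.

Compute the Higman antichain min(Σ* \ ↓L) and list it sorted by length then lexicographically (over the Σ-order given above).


|Q|=42, |F|=30, |δ|=186 (16 ε).
min D↑ (27 st, q0=0, F={8}): 0:f→1,a→2,t→0,d→0,x→3 1:f→1,a→4,t→5,d→1,x→3 2:f→4,a→2,t→6,d→2,x→7 3:f→8,a→8,t→3,d→3,x→3 4:f→4,a→4,t→9,d→4,x→7 5:f→10,a→11,t→5,d→5,x→3 6:f→6,a→6,t→8,d→6,x→12 7:f→8,a→8,t→12,d→7,x→7 8:f→8,a→8,t→8,d→8,x→8 9:f→13,a→9,t→8,d→9,x→12 10:f→10,a→14,t→10,d→15,x→16 11:f→14,a→11,t→9,d→11,x→7 12:f→8,a→8,t→8,d→12,x→12 13:f→13,a→13,t→8,d→17,x→18 14:f→14,a→14,t→13,d→19,x→20 15:f→15,a→19,t→15,d→15,x→21 16:f→8,a→8,t→16,d→22,x→16 17:f→17,a→17,t→8,d→17,x→23 18:f→8,a→8,t→8,d→24,x→18 19:f→19,a→19,t→17,d→19,x→25 20:f→8,a→8,t→18,d→26,x→20 21:f→8,a→8,t→21,d→8,x→21 22:f→8,a→8,t→22,d→22,x→21 23:f→8,a→8,t→8,d→8,x→23 24:f→8,a→8,t→8,d→24,x→23 25:f→8,a→8,t→23,d→8,x→25 26:f→8,a→8,t→24,d→26,x→25.
'xf': run [37, 20, 3] end={s36,s5,s7} rej; 2/2 deletions ∈↓L.
'xa': N↓-sim [37, 20, 1] end={s5} rej; 2/2 single-dels accept.
'att': run [37, 27, 14, 2] end={s36,s5} rej; 3/3 single-dels accept.
'ftfdxd': run [37, 35, 32, 25, 17, 6, 1] end={s5} ∉↓L; 6/6 del acc.
4 minimals (antichain).

A = [xf, xa, att, ftfdxd].


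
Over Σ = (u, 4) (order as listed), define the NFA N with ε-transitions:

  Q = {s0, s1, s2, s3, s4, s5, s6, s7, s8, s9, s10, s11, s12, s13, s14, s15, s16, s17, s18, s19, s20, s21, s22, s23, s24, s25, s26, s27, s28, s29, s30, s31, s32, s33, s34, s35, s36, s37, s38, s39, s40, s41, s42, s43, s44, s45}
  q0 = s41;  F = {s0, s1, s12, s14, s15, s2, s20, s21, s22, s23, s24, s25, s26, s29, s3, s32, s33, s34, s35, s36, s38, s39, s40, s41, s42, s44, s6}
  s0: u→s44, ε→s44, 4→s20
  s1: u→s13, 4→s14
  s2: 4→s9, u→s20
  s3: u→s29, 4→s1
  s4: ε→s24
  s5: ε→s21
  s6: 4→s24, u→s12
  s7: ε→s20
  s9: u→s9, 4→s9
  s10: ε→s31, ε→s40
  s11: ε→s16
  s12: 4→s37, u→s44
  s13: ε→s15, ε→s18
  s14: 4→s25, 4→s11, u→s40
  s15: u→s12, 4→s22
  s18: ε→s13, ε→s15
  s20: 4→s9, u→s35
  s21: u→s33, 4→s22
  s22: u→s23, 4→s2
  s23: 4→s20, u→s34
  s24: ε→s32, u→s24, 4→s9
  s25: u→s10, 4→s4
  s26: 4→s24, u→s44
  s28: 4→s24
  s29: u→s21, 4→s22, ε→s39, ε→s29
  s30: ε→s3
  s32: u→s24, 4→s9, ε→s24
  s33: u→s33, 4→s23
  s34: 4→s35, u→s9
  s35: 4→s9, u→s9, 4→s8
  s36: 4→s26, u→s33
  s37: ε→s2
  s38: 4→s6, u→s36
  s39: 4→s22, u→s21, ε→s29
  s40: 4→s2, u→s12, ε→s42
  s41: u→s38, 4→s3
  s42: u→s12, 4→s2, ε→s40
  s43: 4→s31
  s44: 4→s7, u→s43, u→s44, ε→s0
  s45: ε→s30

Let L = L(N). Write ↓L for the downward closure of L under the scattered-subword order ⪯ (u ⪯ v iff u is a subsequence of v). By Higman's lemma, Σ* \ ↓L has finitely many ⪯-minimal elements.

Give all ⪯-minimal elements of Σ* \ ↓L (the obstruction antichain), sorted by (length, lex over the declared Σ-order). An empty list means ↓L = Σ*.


A = [u444, uuu4uu, 4u4uuu, 44uu44, 444u44, 444444].

|Q|=46, |F|=27, |δ|=83 (22 ε).
min D↑ (24 st, q0=0, F={18}): 0:u→1,4→2 1:u→3,4→4 2:u→5,4→6 3:u→7,4→8 4:u→9,4→10 5:u→11,4→12 6:u→13,4→14 7:u→7,4→15 8:u→16,4→10 9:u→16,4→17 10:u→10,4→18 11:u→7,4→12 12:u→15,4→17 13:u→9,4→12 14:u→19,4→20 15:u→21,4→22 16:u→16,4→22 17:u→22,4→18 18:u→18,4→18 19:u→9,4→17 20:u→19,4→10 21:u→18,4→23 22:u→23,4→18 23:u→18,4→18 (ε-aug+det+¬).
'u444': |S_i|=[39, 31, 19, 10, 2] end={s8,s9} — reject; 4/4 single-dels accept.
'uuu4uu': |S_i|=[39, 31, 21, 14, 8, 4, 1] end={s9} rej; 6/6 del acc.
'4u4uuu': |S_i|=[39, 36, 27, 11, 6, 4, 1] end={s9} — reject; 6/6 del acc.
'44uu44': N↓-sim [39, 36, 29, 23, 16, 8, 2] end={s8,s9} — reject; 6/6 deletions ∈↓L.
'444u44': N↓-sim [39, 36, 29, 25, 19, 8, 2] end={s8,s9} — reject; 6/6 single-dels accept.
'444444': N↓-sim [39, 36, 29, 25, 21, 11, 2] end={s8,s9} rej; 6/6 deletions ∈↓L.
6 words, ⪯-incomp.


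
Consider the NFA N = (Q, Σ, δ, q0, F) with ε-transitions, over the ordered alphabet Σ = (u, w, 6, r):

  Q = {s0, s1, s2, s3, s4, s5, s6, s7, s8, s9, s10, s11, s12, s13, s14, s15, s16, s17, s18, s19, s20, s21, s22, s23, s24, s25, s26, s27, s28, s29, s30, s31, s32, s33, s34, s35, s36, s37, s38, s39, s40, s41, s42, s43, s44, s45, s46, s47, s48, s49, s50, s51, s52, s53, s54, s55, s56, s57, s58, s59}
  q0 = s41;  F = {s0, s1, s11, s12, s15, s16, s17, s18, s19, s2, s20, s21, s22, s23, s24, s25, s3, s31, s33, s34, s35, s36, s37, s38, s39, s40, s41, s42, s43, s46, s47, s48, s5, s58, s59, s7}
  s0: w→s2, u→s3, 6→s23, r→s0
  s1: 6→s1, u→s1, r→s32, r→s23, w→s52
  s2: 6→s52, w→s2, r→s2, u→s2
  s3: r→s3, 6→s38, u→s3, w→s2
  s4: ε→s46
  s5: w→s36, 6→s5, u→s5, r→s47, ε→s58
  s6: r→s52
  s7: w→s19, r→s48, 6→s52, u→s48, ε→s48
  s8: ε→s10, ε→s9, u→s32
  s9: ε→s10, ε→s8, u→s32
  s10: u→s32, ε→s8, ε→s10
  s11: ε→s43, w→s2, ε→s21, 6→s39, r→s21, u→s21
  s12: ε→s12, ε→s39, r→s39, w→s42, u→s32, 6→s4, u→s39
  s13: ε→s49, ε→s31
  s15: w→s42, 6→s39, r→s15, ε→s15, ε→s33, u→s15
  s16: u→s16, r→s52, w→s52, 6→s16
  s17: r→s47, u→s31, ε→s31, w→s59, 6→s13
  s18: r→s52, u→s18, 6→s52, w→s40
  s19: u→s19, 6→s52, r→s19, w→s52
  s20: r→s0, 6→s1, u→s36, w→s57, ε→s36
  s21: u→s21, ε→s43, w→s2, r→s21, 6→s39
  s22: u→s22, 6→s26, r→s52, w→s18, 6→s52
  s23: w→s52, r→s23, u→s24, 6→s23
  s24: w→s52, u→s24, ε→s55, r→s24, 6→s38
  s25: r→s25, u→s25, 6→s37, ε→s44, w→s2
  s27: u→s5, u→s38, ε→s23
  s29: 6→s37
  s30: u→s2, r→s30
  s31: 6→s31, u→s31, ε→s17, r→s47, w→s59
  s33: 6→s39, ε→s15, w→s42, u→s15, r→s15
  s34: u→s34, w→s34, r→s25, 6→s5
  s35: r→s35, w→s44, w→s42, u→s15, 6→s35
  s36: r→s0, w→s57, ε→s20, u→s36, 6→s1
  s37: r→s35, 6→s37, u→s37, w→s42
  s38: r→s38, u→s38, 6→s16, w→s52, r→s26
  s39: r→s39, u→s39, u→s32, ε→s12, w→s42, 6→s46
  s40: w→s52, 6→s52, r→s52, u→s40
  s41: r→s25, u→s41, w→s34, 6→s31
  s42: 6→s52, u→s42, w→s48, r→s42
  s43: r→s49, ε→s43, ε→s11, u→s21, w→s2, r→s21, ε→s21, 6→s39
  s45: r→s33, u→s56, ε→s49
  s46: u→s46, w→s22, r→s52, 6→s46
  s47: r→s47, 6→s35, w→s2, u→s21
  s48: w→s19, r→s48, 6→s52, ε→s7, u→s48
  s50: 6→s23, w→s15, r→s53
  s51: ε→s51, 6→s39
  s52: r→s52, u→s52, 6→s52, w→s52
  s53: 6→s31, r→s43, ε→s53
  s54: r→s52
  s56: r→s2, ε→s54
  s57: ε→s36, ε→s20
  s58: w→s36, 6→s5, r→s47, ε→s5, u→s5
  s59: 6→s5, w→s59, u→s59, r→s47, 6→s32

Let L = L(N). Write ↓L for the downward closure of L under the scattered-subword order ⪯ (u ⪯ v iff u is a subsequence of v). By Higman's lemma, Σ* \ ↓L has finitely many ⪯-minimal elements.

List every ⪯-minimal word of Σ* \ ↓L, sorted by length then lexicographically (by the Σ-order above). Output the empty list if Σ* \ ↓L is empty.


min(Σ*\↓L) = [rw6, w6w6w, 6ru66r, r6wwww].

|Q|=60, |F|=36, |δ|=213 (38 ε).
min D↑ (29 st, q0=0, F={12}): 0:u→0,w→1,6→2,r→3 1:u→1,w→1,6→4,r→3 2:u→2,w→5,6→2,r→6 3:u→3,w→7,6→8,r→3 4:u→4,w→9,6→4,r→6 5:u→5,w→5,6→4,r→6 6:u→10,w→7,6→11,r→6 7:u→7,w→7,6→12,r→7 8:u→8,w→13,6→8,r→11 9:u→9,w→9,6→14,r→15 10:u→10,w→7,6→16,r→10 11:u→17,w→13,6→11,r→11 12:u→12,w→12,6→12,r→12 13:u→13,w→18,6→12,r→13 14:u→14,w→12,6→14,r→19 15:u→20,w→7,6→19,r→15 16:u→16,w→13,6→21,r→16 17:u→17,w→13,6→16,r→17 18:u→18,w→22,6→12,r→18 19:u→23,w→12,6→19,r→19 20:u→20,w→7,6→24,r→20 21:u→21,w→25,6→21,r→12 22:u→22,w→12,6→12,r→22 23:u→23,w→12,6→24,r→23 24:u→24,w→12,6→26,r→24 25:u→25,w→27,6→12,r→12 26:u→26,w→12,6→26,r→12 27:u→27,w→28,6→12,r→12 28:u→28,w→12,6→12,r→12.
'rw6': |S_i|=[45, 33, 11, 2] end={s26,s52} rej; 3/3 deletions ∈↓L.
'w6w6w': run [45, 41, 38, 23, 9, 1] end={s52} rej; 5/5 del acc.
'6ru66r': N↓-sim [45, 42, 31, 26, 16, 8, 1] end={s52} ∉↓L; 6/6 deletions ∈↓L.
'r6wwww': |S_i|=[45, 33, 24, 10, 6, 3, 1] end={s52} ∉↓L; 6/6 del acc.
4 obstructions.


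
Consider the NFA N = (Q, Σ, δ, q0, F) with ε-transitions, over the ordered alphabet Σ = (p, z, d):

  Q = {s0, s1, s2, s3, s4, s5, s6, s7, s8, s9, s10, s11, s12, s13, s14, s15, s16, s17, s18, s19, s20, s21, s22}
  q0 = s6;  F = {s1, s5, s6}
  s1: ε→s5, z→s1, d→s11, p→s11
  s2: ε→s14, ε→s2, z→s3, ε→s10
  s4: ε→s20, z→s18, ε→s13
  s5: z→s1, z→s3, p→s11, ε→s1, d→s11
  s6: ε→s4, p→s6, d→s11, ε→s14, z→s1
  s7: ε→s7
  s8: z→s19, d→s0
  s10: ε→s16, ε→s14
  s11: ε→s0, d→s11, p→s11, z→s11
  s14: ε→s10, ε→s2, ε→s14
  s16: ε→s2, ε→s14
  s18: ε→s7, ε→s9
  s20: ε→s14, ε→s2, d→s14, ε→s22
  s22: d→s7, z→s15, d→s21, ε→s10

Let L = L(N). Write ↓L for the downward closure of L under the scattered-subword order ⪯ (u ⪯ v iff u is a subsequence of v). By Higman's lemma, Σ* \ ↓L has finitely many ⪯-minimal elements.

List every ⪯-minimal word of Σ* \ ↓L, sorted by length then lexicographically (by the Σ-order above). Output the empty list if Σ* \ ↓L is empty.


|Q|=23, |F|=3, |δ|=45 (24 ε).
min D↑ (3 st, q0=0, F={2}): 0:p→0,z→1,d→2 1:p→2,z→1,d→2 2:p→2,z→2,d→2 [Hopcroft].
'd': |S_i|=[19, 9] end={s0,s10,s11,s14,s16,s2,s21,s3,s7} rej; 1/1 del acc.
'zp': N↓-sim [19, 9, 2] end={s0,s11} rej; 2/2 deletions ∈↓L.
2 minimals (antichain).

Antichain: [d, zp].


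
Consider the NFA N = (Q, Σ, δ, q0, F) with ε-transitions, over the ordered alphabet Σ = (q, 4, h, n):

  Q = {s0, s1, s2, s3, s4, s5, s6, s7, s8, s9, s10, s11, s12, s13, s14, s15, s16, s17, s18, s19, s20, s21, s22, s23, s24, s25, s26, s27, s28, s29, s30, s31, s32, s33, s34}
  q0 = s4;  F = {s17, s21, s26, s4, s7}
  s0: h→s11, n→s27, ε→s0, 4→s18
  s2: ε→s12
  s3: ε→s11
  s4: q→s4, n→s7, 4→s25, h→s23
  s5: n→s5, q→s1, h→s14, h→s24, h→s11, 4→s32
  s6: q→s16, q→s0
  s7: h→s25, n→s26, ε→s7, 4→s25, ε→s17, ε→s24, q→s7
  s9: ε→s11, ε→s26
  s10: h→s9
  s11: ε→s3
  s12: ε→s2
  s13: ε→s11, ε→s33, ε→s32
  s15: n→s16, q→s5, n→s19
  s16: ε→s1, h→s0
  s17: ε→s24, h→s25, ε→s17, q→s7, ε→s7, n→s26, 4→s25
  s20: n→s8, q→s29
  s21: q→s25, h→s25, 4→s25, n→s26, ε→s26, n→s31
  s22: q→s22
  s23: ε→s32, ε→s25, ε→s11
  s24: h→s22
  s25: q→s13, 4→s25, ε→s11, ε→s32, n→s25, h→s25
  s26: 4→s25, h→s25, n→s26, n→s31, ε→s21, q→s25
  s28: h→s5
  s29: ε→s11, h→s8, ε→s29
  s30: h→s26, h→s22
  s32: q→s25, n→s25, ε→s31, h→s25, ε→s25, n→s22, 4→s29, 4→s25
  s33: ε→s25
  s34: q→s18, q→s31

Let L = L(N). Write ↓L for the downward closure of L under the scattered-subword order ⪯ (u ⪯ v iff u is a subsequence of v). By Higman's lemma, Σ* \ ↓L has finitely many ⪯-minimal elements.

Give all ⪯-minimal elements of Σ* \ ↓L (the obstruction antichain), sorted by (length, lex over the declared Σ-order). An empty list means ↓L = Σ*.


A = [4, h, nnq].

|Q|=35, |F|=5, |δ|=87 (29 ε).
min D↑ (4 st, q0=0, F={1}): 0:q→0,4→1,h→1,n→2 1:q→1,4→1,h→1,n→1 2:q→2,4→1,h→1,n→3 3:q→1,4→1,h→1,n→3 (ε-aug+det+¬).
'4': N↓-sim [17, 10] end={s11,s13,s22,s25,s29,s3,s31,s32,s33,s8} — reject; 1/1 deletions ∈↓L.
'h': |S_i|=[17, 11] end={s11,s13,s22,s23,s25,s29,s3,s31,s32,s33,s8} ∉↓L; 1/1 del acc.
'nnq': N↓-sim [17, 15, 12, 10] end={s11,s13,s22,s25,s29,s3,s31,s32,s33,s8} — reject; 3/3 deletions ∈↓L.
3 words, ⪯-incomp.


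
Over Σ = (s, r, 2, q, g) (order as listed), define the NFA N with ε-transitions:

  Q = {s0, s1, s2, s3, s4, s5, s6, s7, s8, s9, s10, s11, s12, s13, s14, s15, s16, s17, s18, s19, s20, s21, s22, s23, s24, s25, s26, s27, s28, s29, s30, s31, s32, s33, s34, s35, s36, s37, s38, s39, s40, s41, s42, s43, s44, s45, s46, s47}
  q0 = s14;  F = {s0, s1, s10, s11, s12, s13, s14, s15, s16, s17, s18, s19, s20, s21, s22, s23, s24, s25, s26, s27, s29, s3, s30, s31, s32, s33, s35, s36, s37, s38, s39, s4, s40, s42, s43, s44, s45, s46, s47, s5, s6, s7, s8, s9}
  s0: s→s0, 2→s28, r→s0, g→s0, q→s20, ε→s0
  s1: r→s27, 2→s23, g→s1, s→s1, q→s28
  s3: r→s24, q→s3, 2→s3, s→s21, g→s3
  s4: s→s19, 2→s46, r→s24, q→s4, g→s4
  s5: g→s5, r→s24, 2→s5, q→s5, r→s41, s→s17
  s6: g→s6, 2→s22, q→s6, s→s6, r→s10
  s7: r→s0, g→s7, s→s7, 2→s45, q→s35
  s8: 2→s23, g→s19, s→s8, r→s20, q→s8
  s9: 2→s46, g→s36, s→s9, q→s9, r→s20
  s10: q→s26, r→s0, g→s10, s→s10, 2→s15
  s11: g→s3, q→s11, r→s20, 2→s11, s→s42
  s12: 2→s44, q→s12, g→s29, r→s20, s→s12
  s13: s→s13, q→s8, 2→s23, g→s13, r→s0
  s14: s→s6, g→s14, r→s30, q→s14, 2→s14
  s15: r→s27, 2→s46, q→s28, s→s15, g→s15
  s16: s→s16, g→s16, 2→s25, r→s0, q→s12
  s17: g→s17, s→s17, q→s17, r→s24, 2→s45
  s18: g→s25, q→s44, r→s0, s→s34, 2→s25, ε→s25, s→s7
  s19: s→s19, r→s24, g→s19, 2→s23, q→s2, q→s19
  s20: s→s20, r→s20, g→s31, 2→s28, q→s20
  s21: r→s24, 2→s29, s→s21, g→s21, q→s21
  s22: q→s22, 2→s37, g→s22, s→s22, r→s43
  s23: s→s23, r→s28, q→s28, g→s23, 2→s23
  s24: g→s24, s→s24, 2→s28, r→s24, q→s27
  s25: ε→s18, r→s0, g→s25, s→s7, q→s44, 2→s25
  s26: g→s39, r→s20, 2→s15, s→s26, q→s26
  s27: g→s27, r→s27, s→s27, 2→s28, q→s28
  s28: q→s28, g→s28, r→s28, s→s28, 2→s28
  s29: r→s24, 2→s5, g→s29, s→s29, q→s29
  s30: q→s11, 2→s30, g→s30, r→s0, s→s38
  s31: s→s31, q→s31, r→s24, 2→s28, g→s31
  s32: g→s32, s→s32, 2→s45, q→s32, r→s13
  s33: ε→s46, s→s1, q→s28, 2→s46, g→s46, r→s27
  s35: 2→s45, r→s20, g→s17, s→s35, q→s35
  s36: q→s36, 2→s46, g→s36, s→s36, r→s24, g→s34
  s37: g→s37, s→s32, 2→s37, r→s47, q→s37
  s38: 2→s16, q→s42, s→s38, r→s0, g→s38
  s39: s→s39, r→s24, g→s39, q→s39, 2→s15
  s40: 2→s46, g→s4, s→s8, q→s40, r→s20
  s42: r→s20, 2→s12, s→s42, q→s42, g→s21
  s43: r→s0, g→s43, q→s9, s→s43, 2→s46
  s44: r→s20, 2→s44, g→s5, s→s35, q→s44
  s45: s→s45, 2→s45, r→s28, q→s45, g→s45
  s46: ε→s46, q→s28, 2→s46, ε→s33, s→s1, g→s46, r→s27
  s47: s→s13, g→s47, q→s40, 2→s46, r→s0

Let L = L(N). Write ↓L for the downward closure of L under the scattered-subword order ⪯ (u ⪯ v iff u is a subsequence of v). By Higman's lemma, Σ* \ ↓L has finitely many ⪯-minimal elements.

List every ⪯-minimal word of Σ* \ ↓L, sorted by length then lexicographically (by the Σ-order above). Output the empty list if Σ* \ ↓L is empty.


|Q|=48, |F|=44, |δ|=235 (6 ε).
min D↑ (43 st, q0=0, F={14}): 0:s→1,r→2,2→0,q→0,g→0 1:s→1,r→3,2→4,q→1,g→1 2:s→5,r→6,2→2,q→7,g→2 3:s→3,r→6,2→8,q→9,g→3 4:s→4,r→10,2→11,q→4,g→4 5:s→5,r→6,2→12,q→13,g→5 6:s→6,r→6,2→14,q→15,g→6 7:s→13,r→15,2→7,q→7,g→16 8:s→8,r→17,2→18,q→14,g→8 9:s→9,r→15,2→8,q→9,g→19 10:s→10,r→6,2→18,q→20,g→10 11:s→21,r→22,2→11,q→11,g→11 12:s→12,r→6,2→23,q→24,g→12 13:s→13,r→15,2→24,q→13,g→25 14:s→14,r→14,2→14,q→14,g→14 15:s→15,r→15,2→14,q→15,g→26 16:s→25,r→27,2→16,q→16,g→16 17:s→17,r→17,2→14,q→14,g→17 18:s→28,r→17,2→18,q→14,g→18 19:s→19,r→27,2→8,q→19,g→19 20:s→20,r→15,2→18,q→20,g→29 21:s→21,r→30,2→31,q→21,g→21 22:s→30,r→6,2→18,q→32,g→22 23:s→33,r→6,2→23,q→34,g→23 24:s→24,r→15,2→34,q→24,g→35 25:s→25,r→27,2→35,q→25,g→25 26:s→26,r→27,2→14,q→26,g→26 27:s→27,r→27,2→14,q→17,g→27 28:s→28,r→17,2→36,q→14,g→28 29:s→29,r→27,2→18,q→29,g→29 30:s→30,r→6,2→36,q→37,g→30 31:s→31,r→14,2→31,q→31,g→31 32:s→37,r→15,2→18,q→32,g→38 33:s→33,r→6,2→31,q→39,g→33 34:s→39,r→15,2→34,q→34,g→40 35:s→35,r→27,2→40,q→35,g→35 36:s→36,r→14,2→36,q→14,g→36 37:s→37,r→15,2→36,q→37,g→41 38:s→41,r→27,2→18,q→38,g→38 39:s→39,r→15,2→31,q→39,g→42 40:s→42,r→27,2→40,q→40,g→40 41:s→41,r→27,2→36,q→41,g→41 42:s→42,r→27,2→31,q→42,g→42.
'rr2': N↓-sim [48, 43, 7, 1] end={s28} — reject; 3/3 del acc.
'sr2q': run [48, 44, 26, 7, 1] end={s28} — reject; 4/4 deletions ∈↓L.
's22s2r': |S_i|=[48, 44, 37, 29, 18, 3, 1] end={s28} — reject; 6/6 single-dels accept.
'rqgrqq': N↓-sim [48, 43, 32, 22, 4, 2, 1] end={s28} rej; 6/6 single-dels accept.
4 obstructions.

min(Σ*\↓L) = [rr2, sr2q, s22s2r, rqgrqq].


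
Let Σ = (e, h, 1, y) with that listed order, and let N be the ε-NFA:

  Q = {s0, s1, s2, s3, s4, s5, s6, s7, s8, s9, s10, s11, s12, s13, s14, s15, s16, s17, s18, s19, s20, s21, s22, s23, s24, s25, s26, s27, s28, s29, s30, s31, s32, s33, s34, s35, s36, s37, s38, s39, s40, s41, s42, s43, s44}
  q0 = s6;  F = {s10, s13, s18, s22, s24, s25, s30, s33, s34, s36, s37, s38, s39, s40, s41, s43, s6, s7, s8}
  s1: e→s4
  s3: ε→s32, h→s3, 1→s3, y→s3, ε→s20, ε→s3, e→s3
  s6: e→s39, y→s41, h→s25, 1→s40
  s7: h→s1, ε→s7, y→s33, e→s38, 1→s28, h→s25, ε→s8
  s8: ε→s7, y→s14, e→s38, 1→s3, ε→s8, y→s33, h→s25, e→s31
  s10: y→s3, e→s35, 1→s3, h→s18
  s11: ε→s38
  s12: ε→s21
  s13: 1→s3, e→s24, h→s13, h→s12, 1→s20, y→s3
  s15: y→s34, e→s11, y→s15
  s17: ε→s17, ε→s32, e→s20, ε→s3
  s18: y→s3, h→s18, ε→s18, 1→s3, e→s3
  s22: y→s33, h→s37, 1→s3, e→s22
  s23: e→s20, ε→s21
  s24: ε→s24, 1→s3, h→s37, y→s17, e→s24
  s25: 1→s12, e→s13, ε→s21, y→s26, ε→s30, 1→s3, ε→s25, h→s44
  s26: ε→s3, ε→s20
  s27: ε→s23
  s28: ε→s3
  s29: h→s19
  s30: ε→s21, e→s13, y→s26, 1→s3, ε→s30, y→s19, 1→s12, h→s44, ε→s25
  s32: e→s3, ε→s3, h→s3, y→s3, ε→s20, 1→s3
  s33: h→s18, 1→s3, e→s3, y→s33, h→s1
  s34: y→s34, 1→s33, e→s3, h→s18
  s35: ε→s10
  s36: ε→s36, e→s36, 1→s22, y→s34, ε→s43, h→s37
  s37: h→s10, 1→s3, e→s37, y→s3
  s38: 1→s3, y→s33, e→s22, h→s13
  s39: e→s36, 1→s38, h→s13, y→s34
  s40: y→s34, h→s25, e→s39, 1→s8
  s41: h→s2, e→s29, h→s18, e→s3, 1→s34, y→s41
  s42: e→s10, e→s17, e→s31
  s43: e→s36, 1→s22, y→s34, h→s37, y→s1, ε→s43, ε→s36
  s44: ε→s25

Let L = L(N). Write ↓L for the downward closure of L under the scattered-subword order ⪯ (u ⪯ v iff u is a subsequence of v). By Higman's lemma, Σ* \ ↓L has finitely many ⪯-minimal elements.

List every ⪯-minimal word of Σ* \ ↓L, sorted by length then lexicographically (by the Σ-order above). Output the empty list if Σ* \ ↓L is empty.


Antichain: [h1, hy, ye, e11, 111, eehhhe].

|Q|=45, |F|=19, |δ|=139 (33 ε).
min D↑ (17 st, q0=0, F={9}): 0:e→1,h→2,1→3,y→4 1:e→5,h→6,1→7,y→8 2:e→6,h→2,1→9,y→9 3:e→1,h→2,1→10,y→8 4:e→9,h→11,1→8,y→4 5:e→5,h→12,1→13,y→8 6:e→14,h→6,1→9,y→9 7:e→13,h→6,1→9,y→15 8:e→9,h→11,1→15,y→8 9:e→9,h→9,1→9,y→9 10:e→7,h→2,1→9,y→15 11:e→9,h→11,1→9,y→9 12:e→12,h→16,1→9,y→9 13:e→13,h→12,1→9,y→15 14:e→14,h→12,1→9,y→9 15:e→9,h→11,1→9,y→15 16:e→16,h→11,1→9,y→9 (ε-aug+det+¬).
'h1': |S_i|=[36, 20, 5] end={s12,s20,s21,s3,s32} ∉↓L; 2/2 deletions ∈↓L.
'hy': run [36, 20, 6] end={s17,s19,s20,s26,s3,s32} rej; 2/2 single-dels accept.
'ye': run [36, 15, 6] end={s19,s20,s29,s3,s32,s4} rej; 2/2 del acc.
'e11': N↓-sim [36, 24, 17, 3] end={s20,s3,s32} — reject; 3/3 deletions ∈↓L.
'111': |S_i|=[36, 32, 27, 6] end={s12,s20,s21,s28,s3,s32} — reject; 3/3 del acc.
'eehhhe': N↓-sim [36, 24, 16, 9, 6, 4, 3] end={s20,s3,s32} — reject; 6/6 single-dels accept.
6 minimals (antichain).


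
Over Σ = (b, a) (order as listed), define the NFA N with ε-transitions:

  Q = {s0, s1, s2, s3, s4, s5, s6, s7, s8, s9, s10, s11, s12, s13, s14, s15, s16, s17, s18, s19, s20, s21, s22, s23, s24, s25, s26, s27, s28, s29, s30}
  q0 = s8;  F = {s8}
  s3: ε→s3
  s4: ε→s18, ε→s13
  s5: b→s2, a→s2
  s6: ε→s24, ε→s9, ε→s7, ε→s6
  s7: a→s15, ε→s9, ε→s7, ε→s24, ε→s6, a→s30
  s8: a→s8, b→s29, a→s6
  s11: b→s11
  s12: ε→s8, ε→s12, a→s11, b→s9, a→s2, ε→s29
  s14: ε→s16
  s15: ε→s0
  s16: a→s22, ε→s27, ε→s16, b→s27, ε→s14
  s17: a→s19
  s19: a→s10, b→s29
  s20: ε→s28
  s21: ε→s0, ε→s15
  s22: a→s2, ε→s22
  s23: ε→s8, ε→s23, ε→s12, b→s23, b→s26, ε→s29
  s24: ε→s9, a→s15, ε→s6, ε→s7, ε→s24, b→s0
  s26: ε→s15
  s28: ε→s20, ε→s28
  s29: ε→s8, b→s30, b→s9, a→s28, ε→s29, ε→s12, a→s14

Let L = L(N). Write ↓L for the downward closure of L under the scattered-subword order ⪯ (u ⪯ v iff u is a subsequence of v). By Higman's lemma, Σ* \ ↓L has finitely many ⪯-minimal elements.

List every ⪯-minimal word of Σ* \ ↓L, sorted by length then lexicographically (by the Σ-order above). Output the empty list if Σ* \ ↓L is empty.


|Q|=31, |F|=1, |δ|=62 (37 ε).
min D↑ (1 st, q0=0, F={}): 0:b→0,a→0.
L(D↑) = ∅; no obstructions.

min(Σ*\↓L) = [].


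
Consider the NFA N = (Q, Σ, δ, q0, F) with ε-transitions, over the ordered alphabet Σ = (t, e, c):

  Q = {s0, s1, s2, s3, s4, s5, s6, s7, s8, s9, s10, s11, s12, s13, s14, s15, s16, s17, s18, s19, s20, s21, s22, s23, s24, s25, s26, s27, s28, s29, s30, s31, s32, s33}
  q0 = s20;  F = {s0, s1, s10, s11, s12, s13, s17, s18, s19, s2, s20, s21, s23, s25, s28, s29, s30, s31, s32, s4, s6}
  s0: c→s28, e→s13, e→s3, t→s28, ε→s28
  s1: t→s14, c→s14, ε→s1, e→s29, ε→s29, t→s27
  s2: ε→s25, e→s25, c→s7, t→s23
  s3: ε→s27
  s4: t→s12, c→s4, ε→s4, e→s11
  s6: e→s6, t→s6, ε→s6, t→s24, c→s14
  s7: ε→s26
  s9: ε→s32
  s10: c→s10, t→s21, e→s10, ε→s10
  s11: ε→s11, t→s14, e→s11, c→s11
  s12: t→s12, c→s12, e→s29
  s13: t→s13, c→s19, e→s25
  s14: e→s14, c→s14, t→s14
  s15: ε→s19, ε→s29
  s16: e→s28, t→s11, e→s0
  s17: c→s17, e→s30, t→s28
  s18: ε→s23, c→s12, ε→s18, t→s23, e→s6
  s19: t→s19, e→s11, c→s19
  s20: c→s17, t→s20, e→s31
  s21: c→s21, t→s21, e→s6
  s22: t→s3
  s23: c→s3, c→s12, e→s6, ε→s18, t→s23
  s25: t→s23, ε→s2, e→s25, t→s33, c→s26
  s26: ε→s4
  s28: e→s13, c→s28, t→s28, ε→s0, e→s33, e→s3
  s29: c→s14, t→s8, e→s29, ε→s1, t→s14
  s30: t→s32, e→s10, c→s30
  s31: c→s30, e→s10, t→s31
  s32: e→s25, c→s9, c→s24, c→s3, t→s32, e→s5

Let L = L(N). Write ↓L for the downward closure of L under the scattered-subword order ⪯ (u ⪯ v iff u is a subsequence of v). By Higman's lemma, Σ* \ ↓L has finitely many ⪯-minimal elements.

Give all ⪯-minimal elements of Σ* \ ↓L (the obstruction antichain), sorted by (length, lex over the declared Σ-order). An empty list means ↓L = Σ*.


min(Σ*\↓L) = [eetec, ctecet].

|Q|=34, |F|=21, |δ|=101 (20 ε).
min D↑ (18 st, q0=0, F={12}): 0:t→0,e→1,c→2 1:t→1,e→3,c→4 2:t→5,e→4,c→2 3:t→6,e→3,c→3 4:t→7,e→3,c→4 5:t→5,e→8,c→5 6:t→6,e→9,c→6 7:t→7,e→10,c→7 8:t→8,e→10,c→11 9:t→9,e→9,c→12 10:t→13,e→10,c→14 11:t→11,e→15,c→11 12:t→12,e→12,c→12 13:t→13,e→9,c→16 14:t→16,e→15,c→14 15:t→12,e→15,c→15 16:t→16,e→17,c→16 17:t→12,e→17,c→12.
'eetec': run [31, 27, 21, 13, 7, 1] end={s14} rej; 5/5 single-dels accept.
'ctecet': N↓-sim [31, 29, 26, 21, 12, 6, 3] end={s14,s27,s8} ∉↓L; 6/6 deletions ∈↓L.
2 words, ⪯-incomp.


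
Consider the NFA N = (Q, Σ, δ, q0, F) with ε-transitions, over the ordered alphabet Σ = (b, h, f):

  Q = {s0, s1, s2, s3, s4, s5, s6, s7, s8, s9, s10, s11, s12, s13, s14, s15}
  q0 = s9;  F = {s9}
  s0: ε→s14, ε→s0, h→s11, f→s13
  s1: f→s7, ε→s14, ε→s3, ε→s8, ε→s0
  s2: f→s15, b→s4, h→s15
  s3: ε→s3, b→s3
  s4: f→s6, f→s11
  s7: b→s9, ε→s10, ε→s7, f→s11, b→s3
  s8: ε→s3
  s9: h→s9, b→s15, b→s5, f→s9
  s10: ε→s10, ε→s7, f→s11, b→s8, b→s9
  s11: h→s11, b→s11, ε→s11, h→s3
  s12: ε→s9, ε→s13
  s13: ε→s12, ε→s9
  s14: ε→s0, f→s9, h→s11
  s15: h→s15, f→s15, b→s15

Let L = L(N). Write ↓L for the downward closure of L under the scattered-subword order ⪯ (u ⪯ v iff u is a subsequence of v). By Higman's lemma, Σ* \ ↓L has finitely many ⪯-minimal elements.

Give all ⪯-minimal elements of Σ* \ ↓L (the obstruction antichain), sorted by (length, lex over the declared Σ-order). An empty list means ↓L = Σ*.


Antichain: [b].

|Q|=16, |F|=1, |δ|=45 (18 ε).
min D↑ (2 st, q0=0, F={1}): 0:b→1,h→0,f→0 1:b→1,h→1,f→1 (ε-aug+det+¬).
'b': |S_i|=[3, 2] end={s15,s5} — reject; 1/1 single-dels accept.
1 minimals (antichain).


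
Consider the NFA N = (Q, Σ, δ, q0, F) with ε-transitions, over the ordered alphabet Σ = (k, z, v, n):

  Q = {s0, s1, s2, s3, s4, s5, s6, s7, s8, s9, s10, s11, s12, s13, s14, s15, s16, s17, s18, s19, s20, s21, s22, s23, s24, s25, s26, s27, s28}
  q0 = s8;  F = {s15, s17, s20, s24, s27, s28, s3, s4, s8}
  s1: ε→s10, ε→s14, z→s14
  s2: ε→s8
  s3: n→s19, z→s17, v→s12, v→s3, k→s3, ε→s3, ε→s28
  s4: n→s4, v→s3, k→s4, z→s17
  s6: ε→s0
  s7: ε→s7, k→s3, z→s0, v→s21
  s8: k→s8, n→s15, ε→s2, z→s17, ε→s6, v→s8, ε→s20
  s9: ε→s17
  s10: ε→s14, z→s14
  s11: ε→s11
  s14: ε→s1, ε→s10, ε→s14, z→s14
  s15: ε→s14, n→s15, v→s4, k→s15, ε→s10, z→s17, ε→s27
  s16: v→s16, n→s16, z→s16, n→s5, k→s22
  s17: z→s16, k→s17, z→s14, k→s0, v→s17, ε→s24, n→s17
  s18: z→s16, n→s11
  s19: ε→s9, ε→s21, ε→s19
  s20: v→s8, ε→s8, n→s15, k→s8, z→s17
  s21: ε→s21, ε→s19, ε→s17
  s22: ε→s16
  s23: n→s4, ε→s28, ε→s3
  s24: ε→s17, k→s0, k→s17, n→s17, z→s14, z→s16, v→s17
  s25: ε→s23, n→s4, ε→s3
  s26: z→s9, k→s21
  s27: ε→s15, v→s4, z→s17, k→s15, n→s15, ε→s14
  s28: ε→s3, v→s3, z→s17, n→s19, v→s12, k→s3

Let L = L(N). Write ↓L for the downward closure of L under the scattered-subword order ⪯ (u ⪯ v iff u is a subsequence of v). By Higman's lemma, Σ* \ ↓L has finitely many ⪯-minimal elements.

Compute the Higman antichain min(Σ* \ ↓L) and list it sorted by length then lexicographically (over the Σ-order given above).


|Q|=29, |F|=9, |δ|=95 (36 ε).
min D↑ (6 st, q0=0, F={3}): 0:k→0,z→1,v→0,n→2 1:k→1,z→3,v→1,n→1 2:k→2,z→1,v→4,n→2 3:k→3,z→3,v→3,n→3 4:k→4,z→1,v→5,n→4 5:k→5,z→1,v→5,n→1.
'zz': run [22, 9, 6] end={s1,s10,s14,s16,s22,s5} — reject; 2/2 deletions ∈↓L.
'nvvnz': run [22, 18, 16, 15, 12, 6] end={s1,s10,s14,s16,s22,s5} — reject; 5/5 single-dels accept.
2 words, ⪯-incomp.

min(Σ*\↓L) = [zz, nvvnz].


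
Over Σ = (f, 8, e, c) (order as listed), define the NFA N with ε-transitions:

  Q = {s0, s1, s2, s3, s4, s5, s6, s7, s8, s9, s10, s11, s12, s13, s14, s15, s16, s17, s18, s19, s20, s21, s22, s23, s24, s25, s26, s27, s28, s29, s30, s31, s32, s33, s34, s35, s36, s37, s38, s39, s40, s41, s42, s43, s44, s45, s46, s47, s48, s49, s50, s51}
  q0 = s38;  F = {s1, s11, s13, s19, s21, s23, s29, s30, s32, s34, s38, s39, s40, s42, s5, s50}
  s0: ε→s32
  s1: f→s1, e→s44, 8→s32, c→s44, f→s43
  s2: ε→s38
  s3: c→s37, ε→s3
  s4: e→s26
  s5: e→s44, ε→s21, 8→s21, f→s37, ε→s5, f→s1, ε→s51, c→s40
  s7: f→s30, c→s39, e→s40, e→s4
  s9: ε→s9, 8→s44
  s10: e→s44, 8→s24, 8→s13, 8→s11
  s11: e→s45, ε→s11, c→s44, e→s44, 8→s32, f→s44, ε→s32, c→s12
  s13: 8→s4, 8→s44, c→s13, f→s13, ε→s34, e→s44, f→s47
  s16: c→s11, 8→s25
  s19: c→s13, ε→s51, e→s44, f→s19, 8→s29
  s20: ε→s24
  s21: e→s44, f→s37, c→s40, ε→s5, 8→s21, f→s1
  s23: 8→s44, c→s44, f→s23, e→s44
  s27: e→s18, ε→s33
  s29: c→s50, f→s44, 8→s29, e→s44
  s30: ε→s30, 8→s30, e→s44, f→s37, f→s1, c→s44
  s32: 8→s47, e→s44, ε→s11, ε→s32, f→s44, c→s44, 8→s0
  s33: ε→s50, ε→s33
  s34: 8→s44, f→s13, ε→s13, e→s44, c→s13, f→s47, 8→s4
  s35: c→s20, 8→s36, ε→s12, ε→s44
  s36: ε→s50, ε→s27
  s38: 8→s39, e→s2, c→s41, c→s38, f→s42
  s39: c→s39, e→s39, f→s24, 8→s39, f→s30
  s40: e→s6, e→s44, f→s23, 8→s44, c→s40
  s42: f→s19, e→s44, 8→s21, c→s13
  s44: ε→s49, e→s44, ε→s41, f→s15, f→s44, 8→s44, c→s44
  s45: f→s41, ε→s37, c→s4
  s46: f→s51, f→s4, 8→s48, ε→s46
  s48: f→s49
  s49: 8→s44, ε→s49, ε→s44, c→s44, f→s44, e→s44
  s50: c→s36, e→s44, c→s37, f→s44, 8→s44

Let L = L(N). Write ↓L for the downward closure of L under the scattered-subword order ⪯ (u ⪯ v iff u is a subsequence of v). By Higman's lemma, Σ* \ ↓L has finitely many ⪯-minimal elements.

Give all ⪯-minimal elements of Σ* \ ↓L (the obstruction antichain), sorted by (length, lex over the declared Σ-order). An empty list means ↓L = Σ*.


|Q|=52, |F|=16, |δ|=140 (30 ε).
min D↑ (14 st, q0=0, F={5}): 0:f→1,8→2,e→0,c→0 1:f→3,8→4,e→5,c→6 2:f→7,8→2,e→2,c→2 3:f→3,8→8,e→5,c→6 4:f→9,8→4,e→5,c→10 5:f→5,8→5,e→5,c→5 6:f→6,8→5,e→5,c→6 7:f→9,8→7,e→5,c→5 8:f→5,8→8,e→5,c→11 9:f→9,8→12,e→5,c→5 10:f→13,8→5,e→5,c→10 11:f→5,8→5,e→5,c→11 12:f→5,8→12,e→5,c→5 13:f→13,8→5,e→5,c→5 (ε-aug+det+¬).
'fe': |S_i|=[36, 33, 10] end={s15,s18,s26,s37,s4,s41,s44,s45,s49,s6} rej; 2/2 single-dels accept.
'fc8': N↓-sim [36, 33, 19, 6] end={s15,s26,s4,s41,s44,s49} — reject; 3/3 del acc.
'8fc': |S_i|=[36, 30, 18, 7] end={s12,s15,s26,s4,s41,s44,s49} rej; 3/3 deletions ∈↓L.
'ff8f': run [36, 33, 26, 19, 4] end={s15,s41,s44,s49} ∉↓L; 4/4 single-dels accept.
4 words, ⪯-incomp.

Antichain: [fe, fc8, 8fc, ff8f].


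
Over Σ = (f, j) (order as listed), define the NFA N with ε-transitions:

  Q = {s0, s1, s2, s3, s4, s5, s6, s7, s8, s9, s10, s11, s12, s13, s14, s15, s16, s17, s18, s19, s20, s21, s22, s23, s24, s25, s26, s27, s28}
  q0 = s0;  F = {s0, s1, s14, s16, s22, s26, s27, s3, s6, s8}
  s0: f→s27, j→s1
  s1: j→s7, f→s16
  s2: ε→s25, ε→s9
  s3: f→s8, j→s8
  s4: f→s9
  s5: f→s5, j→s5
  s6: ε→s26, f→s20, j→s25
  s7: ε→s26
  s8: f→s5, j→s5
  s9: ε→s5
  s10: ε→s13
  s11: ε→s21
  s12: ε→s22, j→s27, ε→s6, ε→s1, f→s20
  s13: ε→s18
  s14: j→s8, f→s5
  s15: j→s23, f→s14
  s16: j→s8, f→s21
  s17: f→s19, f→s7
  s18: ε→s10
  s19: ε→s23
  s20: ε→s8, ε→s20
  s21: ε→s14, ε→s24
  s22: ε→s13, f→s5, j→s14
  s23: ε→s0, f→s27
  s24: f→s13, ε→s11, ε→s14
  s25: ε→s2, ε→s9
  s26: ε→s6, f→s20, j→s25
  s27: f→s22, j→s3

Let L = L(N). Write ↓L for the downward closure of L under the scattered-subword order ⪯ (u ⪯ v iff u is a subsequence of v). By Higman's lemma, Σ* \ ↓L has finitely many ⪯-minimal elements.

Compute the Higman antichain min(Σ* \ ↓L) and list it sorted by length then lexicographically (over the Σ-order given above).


A = [fff, jjj, fjfj, fjjf, jfjf, jjff].

|Q|=29, |F|=10, |δ|=55 (24 ε).
min D↑ (10 st, q0=0, F={7}): 0:f→1,j→2 1:f→3,j→4 2:f→5,j→6 3:f→7,j→8 4:f→9,j→9 5:f→8,j→9 6:f→9,j→7 7:f→7,j→7 8:f→7,j→9 9:f→7,j→7 [Hopcroft].
'fff': run [22, 14, 10, 4] end={s10,s13,s18,s5} ∉↓L; 3/3 deletions ∈↓L.
'jjj': |S_i|=[22, 19, 9, 4] end={s2,s25,s5,s9} — reject; 3/3 del acc.
'fjfj': |S_i|=[22, 14, 4, 2, 1] end={s5} — reject; 4/4 del acc.
'fjjf': run [22, 14, 4, 2, 1] end={s5} — reject; 4/4 del acc.
'jfjf': N↓-sim [22, 19, 11, 2, 1] end={s5} ∉↓L; 4/4 deletions ∈↓L.
'jjff': |S_i|=[22, 19, 9, 3, 1] end={s5} rej; 4/4 deletions ∈↓L.
6 obstructions.


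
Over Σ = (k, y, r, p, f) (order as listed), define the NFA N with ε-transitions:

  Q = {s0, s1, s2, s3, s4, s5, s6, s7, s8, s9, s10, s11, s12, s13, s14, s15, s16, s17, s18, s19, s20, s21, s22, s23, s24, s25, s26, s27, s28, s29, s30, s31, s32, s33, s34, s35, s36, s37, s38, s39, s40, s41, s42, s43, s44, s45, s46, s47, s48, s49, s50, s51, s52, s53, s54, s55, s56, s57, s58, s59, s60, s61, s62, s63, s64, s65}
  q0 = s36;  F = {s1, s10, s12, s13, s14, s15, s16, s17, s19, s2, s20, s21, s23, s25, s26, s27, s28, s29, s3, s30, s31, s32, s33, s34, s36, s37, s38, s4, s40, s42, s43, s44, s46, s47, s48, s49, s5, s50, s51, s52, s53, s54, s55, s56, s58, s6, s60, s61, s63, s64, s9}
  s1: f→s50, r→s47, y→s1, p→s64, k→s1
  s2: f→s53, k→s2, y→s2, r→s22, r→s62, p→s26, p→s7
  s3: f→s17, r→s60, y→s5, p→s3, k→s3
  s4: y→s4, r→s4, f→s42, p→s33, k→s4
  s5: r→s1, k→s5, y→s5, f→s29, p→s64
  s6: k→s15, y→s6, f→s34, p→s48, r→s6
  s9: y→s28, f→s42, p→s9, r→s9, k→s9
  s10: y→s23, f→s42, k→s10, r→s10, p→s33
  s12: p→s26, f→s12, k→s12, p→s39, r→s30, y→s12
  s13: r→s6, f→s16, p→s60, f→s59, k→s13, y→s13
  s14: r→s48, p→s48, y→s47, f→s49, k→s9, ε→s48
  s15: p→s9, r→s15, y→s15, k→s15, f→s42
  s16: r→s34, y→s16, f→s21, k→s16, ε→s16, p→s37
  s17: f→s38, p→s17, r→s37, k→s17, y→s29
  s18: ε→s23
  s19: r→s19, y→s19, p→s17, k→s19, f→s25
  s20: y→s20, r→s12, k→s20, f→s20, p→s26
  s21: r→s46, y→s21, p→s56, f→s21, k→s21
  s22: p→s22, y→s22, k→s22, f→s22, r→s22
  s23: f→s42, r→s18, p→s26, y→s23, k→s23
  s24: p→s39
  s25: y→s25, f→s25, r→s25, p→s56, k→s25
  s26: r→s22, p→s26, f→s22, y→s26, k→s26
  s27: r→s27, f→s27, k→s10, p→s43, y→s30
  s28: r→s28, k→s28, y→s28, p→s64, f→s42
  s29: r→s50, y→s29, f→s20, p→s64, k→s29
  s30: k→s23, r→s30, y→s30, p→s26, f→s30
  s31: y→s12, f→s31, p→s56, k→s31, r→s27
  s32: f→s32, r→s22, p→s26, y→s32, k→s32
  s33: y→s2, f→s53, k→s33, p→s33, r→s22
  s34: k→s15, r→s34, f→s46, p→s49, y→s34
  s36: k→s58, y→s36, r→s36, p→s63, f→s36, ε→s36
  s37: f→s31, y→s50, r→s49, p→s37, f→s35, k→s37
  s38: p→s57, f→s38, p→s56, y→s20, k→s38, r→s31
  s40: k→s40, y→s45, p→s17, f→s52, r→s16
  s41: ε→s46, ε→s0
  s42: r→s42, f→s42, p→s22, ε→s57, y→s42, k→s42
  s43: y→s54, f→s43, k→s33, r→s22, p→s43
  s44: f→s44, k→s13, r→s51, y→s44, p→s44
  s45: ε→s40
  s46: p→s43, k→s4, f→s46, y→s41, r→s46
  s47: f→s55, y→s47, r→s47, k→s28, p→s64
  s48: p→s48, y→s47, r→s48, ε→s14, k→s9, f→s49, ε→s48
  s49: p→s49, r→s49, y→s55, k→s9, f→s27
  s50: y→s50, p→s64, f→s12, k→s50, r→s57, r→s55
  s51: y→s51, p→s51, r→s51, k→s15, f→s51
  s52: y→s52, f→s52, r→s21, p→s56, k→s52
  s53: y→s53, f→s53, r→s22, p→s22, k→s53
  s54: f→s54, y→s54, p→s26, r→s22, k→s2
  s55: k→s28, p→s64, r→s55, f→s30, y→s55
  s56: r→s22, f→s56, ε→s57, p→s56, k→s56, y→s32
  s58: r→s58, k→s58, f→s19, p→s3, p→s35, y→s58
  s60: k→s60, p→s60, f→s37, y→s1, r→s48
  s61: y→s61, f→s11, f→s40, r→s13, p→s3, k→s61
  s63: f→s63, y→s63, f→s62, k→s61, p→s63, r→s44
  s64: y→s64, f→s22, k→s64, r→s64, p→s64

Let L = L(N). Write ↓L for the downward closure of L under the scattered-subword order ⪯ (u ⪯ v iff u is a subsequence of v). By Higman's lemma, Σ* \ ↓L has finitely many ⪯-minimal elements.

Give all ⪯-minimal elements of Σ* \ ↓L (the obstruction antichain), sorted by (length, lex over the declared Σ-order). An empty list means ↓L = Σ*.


|Q|=66, |F|=51, |δ|=282 (11 ε).
min D↑ (51 st, q0=0, F={27}): 0:k→1,y→0,r→0,p→2,f→0 1:k→1,y→1,r→1,p→3,f→4 2:k→5,y→2,r→6,p→2,f→2 3:k→3,y→7,r→8,p→3,f→9 4:k→4,y→4,r→4,p→9,f→10 5:k→5,y→5,r→11,p→3,f→12 6:k→11,y→6,r→13,p→6,f→6 7:k→7,y→7,r→14,p→15,f→16 8:k→8,y→14,r→17,p→8,f→18 9:k→9,y→16,r→18,p→9,f→19 10:k→10,y→10,r→10,p→20,f→10 11:k→11,y→11,r→21,p→8,f→22 12:k→12,y→12,r→22,p→9,f→23 13:k→24,y→13,r→13,p→13,f→13 14:k→14,y→14,r→25,p→15,f→26 15:k→15,y→15,r→15,p→15,f→27 16:k→16,y→16,r→26,p→15,f→28 17:k→29,y→25,r→17,p→17,f→30 18:k→18,y→26,r→30,p→18,f→31 19:k→19,y→28,r→31,p→20,f→19 20:k→20,y→32,r→27,p→20,f→20 21:k→24,y→21,r→21,p→17,f→33 22:k→22,y→22,r→33,p→18,f→34 23:k→23,y→23,r→34,p→20,f→23 24:k→24,y→24,r→24,p→29,f→35 25:k→36,y→25,r→25,p→15,f→37 26:k→26,y→26,r→37,p→15,f→38 27:k→27,y→27,r→27,p→27,f→27 28:k→28,y→28,r→38,p→39,f→28 29:k→29,y→36,r→29,p→29,f→35 30:k→29,y→37,r→30,p→30,f→40 31:k→31,y→38,r→40,p→20,f→31 32:k→32,y→32,r→27,p→39,f→32 33:k→24,y→33,r→33,p→30,f→41 34:k→34,y→34,r→41,p→20,f→34 35:k→35,y→35,r→35,p→27,f→35 36:k→36,y→36,r→36,p→15,f→35 37:k→36,y→37,r→37,p→15,f→42 38:k→38,y→38,r→42,p→39,f→38 39:k→39,y→39,r→27,p→39,f→27 40:k→43,y→42,r→40,p→44,f→40 41:k→45,y→41,r→41,p→44,f→41 42:k→46,y→42,r→42,p→39,f→42 43:k→43,y→46,r→43,p→47,f→35 44:k→47,y→48,r→27,p→44,f→44 45:k→45,y→45,r→45,p→47,f→35 46:k→46,y→46,r→46,p→39,f→35 47:k→47,y→49,r→27,p→47,f→50 48:k→49,y→48,r→27,p→39,f→48 49:k→49,y→49,r→27,p→39,f→50 50:k→50,y→50,r→27,p→27,f→50 (ε-aug+det+¬).
'kpypf': N↓-sim [63, 59, 40, 24, 5, 1] end={s22} rej; 5/5 single-dels accept.
'kffpr': |S_i|=[63, 59, 48, 31, 13, 2] end={s22,s62} — reject; 5/5 del acc.
'prrkfp': run [63, 59, 47, 32, 17, 4, 1] end={s22} rej; 6/6 del acc.
3 obstructions.

min(Σ*\↓L) = [kpypf, kffpr, prrkfp].
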